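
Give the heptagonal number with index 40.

40·(5·40 − 3)/2 = 40·197/2 = 3940.

3940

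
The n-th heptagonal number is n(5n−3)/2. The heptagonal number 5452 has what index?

47

Set n(5n−3)/2 = 5452, giving 5n² − 3n − 10904 = 0.
The discriminant is 9 + 40·5452 = 218089, and √218089 = 467.
So n = (3 + 467) / 10 = 470/10 = 47.
Check: 47·(5·47 − 3)/2 = 5452. ✓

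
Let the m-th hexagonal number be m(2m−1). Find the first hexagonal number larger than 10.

15

Solve n(2n−1) > 10 for integer n.
The largest n with value ≤ 10 is 2 (since 6 ≤ 10 < 15), so the first above is n = 3, value 15.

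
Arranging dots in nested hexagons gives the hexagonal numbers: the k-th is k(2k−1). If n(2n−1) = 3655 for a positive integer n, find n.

43

Set n(2n−1) = 3655, giving 2n² − n − 3655 = 0.
The discriminant is 1 + 8·3655 = 29241, and √29241 = 171.
So n = (1 + 171) / 4 = 172/4 = 43.
Check: 43·(2·43 − 1) = 3655. ✓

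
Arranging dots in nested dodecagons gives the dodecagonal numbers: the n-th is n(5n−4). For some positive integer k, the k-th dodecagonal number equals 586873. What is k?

Set n(5n−4) = 586873, giving 5n² − 4n − 586873 = 0.
The discriminant is 16 + 20·586873 = 11737476, and √11737476 = 3426.
So n = (4 + 3426) / 10 = 3430/10 = 343.

343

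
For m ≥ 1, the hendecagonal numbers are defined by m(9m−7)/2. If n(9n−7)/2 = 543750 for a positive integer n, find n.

348

Set n(9n−7)/2 = 543750, giving 9n² − 7n − 1087500 = 0.
The discriminant is 49 + 72·543750 = 39150049, and √39150049 = 6257.
So n = (7 + 6257) / 18 = 6264/18 = 348.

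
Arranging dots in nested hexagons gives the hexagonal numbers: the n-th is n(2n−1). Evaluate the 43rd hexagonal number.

43·(2·43 − 1) = 43·85 = 3655.

3655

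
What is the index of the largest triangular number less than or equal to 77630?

393

Solve n(n+1)/2 ≤ 77630 for integer n.
n = 393 gives 77421 ≤ 77630, while n = 394 gives 77815 > 77630; so the answer is index 393.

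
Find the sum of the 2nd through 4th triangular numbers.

Σ i(i+1)/2 = (Σi² + Σi) / 2 over i = 2..4.
Σi = 10 − 1 = 9 and Σi² = 30 − 1 = 29.
(1·29 + 1·9) / 2 = 38/2 = 19.

19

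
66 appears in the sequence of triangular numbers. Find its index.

11

Set n(n+1)/2 = 66, giving n² + n − 132 = 0.
The discriminant is 1 + 8·66 = 529, and √529 = 23.
So n = (-1 + 23) / 2 = 22/2 = 11.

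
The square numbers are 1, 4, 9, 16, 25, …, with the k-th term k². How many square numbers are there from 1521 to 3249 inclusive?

The n-th square number is n².
Smallest index with value ≥ 1521: n = 39 (giving 1521).
Largest index with value ≤ 3249: n = 57 (giving 3249).
Indices 39 through 57: 19 terms.

19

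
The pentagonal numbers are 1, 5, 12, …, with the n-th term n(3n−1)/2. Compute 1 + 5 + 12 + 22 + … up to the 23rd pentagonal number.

Σ i(3i−1)/2 = (3Σi² − Σi) / 2 over i = 1..23.
Σi = 276 and Σi² = 4324.
(3·4324 − 1·276) / 2 = 12696/2 = 6348.

6348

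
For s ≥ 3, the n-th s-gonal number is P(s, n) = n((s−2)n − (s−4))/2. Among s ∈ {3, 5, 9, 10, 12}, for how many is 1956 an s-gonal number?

1

s = 3: P(3, 62) = 1953 and P(3, 63) = 2016; 1956 is not s-gonal.
s = 5: P(5, 36) = 1926 and P(5, 37) = 2035; 1956 is not s-gonal.
s = 9: P(9, 24) = 1956. ✓
s = 10: P(10, 22) = 1870 and P(10, 23) = 2047; 1956 is not s-gonal.
s = 12: P(12, 20) = 1920 and P(12, 21) = 2121; 1956 is not s-gonal.
Hits: s ∈ {9} → 1.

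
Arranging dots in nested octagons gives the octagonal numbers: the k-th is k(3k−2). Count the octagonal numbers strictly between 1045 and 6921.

The n-th octagonal number is n(3n−2).
Smallest index with value > 1045: n = 20 (giving 1160).
Largest index with value < 6921: n = 48 (giving 6816).
Indices 20 through 48: 29 terms.

29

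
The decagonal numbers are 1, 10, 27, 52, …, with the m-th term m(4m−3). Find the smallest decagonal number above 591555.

591745

Solve n(4n−3) > 591555 for integer n.
The largest n with value ≤ 591555 is 384 (since 588672 ≤ 591555 < 591745), so the first above is n = 385, value 591745.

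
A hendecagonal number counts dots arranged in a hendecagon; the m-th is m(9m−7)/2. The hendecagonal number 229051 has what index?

Set n(9n−7)/2 = 229051, giving 9n² − 7n − 458102 = 0.
The discriminant is 49 + 72·229051 = 16491721, and √16491721 = 4061.
So n = (7 + 4061) / 18 = 4068/18 = 226.
Check: 226·(9·226 − 7)/2 = 229051. ✓

226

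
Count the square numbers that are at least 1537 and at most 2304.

The n-th square number is n².
Smallest index with value ≥ 1537: n = 40 (giving 1600).
Largest index with value ≤ 2304: n = 48 (giving 2304).
Indices 40 through 48: 9 terms.

9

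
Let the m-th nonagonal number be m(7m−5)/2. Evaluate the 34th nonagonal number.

The 34th nonagonal number is n(7n−5)/2 with n = 34.
34·(7·34 − 5)/2 = 34·233/2 = 3961.

3961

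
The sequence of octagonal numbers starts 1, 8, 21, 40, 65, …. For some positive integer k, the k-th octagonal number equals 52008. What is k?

132

Set n(3n−2) = 52008, giving 3n² − 2n − 52008 = 0.
The discriminant is 4 + 12·52008 = 624100, and √624100 = 790.
So n = (2 + 790) / 6 = 792/6 = 132.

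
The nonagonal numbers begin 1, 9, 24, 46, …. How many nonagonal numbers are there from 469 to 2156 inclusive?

The n-th nonagonal number is n(7n−5)/2.
Smallest index with value ≥ 469: n = 12 (giving 474).
Largest index with value ≤ 2156: n = 25 (giving 2125).
Indices 12 through 25: 14 terms.

14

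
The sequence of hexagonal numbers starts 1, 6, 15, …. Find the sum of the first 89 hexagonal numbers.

Σ i(2i−1) = 2Σi² − Σi over i = 1..89.
Σi = 4005 and Σi² = 238965.
2·238965 − 1·4005 = 473925.

473925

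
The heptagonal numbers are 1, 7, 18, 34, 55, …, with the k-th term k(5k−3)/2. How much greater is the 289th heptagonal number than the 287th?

2877

289·(5·289 − 3)/2 = 208369 and 287·(5·287 − 3)/2 = 205492.
Difference: 208369 − 205492 = 2877.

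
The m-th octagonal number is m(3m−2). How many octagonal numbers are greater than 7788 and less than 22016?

The n-th octagonal number is n(3n−2).
Smallest index with value > 7788: n = 52 (giving 8008).
Largest index with value < 22016: n = 85 (giving 21505).
Indices 52 through 85: 34 terms.

34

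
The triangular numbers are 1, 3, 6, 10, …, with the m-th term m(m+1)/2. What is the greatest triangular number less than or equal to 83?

78

Solve n(n+1)/2 ≤ 83 for integer n.
n = 12 gives 78 ≤ 83, while n = 13 gives 91 > 83; so the answer is 78.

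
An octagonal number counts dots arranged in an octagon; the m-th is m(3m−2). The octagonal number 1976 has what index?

Set n(3n−2) = 1976, giving 3n² − 2n − 1976 = 0.
So n = (2 + 154) / 6 = 156/6 = 26.

26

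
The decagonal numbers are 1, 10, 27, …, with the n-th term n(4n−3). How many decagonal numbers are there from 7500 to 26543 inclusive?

38

The n-th decagonal number is n(4n−3).
Smallest index with value ≥ 7500: n = 44 (giving 7612).
Largest index with value ≤ 26543: n = 81 (giving 26001).
Indices 44 through 81: 38 terms.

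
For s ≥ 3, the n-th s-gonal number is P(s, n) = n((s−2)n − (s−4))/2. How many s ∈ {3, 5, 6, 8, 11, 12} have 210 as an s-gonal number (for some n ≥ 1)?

2

s = 3: P(3, 20) = 210. ✓
s = 5: P(5, 12) = 210. ✓
s = 6: P(6, 10) = 190 and P(6, 11) = 231; 210 is not s-gonal.
s = 8: P(8, 8) = 176 and P(8, 9) = 225; 210 is not s-gonal.
s = 11: P(11, 7) = 196 and P(11, 8) = 260; 210 is not s-gonal.
s = 12: P(12, 6) = 156 and P(12, 7) = 217; 210 is not s-gonal.
Hits: s ∈ {3, 5} → 2.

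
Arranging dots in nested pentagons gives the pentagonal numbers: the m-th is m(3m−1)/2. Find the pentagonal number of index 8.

92

8·(3·8 − 1)/2 = 8·23/2 = 92.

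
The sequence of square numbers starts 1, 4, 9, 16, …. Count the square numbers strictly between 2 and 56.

6

The n-th square number is n².
Smallest index with value > 2: n = 2 (giving 4).
Largest index with value < 56: n = 7 (giving 49).
Indices 2 through 7: 6 terms.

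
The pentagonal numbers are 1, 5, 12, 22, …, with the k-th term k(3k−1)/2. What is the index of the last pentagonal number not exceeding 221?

Solve n(3n−1)/2 ≤ 221 for integer n.
n = 12 gives 210 ≤ 221, while n = 13 gives 247 > 221; so the answer is index 12.

12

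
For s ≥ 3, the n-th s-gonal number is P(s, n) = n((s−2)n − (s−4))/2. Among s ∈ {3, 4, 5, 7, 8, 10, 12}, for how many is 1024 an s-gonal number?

s = 3: P(3, 44) = 990 and P(3, 45) = 1035; 1024 is not s-gonal.
s = 4: P(4, 32) = 1024. ✓
s = 5: P(5, 26) = 1001 and P(5, 27) = 1080; 1024 is not s-gonal.
s = 7: P(7, 20) = 970 and P(7, 21) = 1071; 1024 is not s-gonal.
s = 8: P(8, 18) = 936 and P(8, 19) = 1045; 1024 is not s-gonal.
s = 10: P(10, 16) = 976 and P(10, 17) = 1105; 1024 is not s-gonal.
s = 12: P(12, 14) = 924 and P(12, 15) = 1065; 1024 is not s-gonal.
Hits: s ∈ {4} → 1.

1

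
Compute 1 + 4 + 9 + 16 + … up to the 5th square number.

Σ_{i=1}^{5} i² = 5·6·11/6 = 55.

55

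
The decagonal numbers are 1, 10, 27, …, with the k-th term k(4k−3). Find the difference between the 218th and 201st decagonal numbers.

28441

218·(4·218 − 3) = 189442 and 201·(4·201 − 3) = 161001.
Difference: 189442 − 161001 = 28441.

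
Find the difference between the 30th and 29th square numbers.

59

n² − (n−1)² = 2n − 1, so 30² − 29² = 2·30 − 1 = 59.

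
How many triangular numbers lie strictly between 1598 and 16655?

126

The n-th triangular number is n(n+1)/2.
Smallest index with value > 1598: n = 57 (giving 1653).
Largest index with value < 16655: n = 182 (giving 16653).
Indices 57 through 182: 126 terms.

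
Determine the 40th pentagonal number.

2380

The 40th pentagonal number is n(3n−1)/2 with n = 40.
40·(3·40 − 1)/2 = 40·119/2 = 2380.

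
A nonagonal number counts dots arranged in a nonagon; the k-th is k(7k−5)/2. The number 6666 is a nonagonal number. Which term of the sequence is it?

Set n(7n−5)/2 = 6666, giving 7n² − 5n − 13332 = 0.
The discriminant is 25 + 56·6666 = 373321, and √373321 = 611.
So n = (5 + 611) / 14 = 616/14 = 44.
Check: 44·(7·44 − 5)/2 = 6666. ✓

44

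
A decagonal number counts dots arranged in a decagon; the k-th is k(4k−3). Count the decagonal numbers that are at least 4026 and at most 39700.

68

The n-th decagonal number is n(4n−3).
Smallest index with value ≥ 4026: n = 33 (giving 4257).
Largest index with value ≤ 39700: n = 100 (giving 39700).
Indices 33 through 100: 68 terms.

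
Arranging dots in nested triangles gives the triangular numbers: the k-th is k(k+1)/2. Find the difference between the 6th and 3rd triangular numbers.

15

6·7/2 = 21 and 3·4/2 = 6.
Difference: 21 − 6 = 15.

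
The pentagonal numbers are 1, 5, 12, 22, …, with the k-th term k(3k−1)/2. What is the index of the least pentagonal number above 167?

Solve n(3n−1)/2 > 167 for integer n.
The largest n with value ≤ 167 is 10 (since 145 ≤ 167 < 176), so the first above is n = 11, value 176.

11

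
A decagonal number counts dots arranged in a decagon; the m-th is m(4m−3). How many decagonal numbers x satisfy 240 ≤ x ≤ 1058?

The n-th decagonal number is n(4n−3).
Smallest index with value ≥ 240: n = 9 (giving 297).
Largest index with value ≤ 1058: n = 16 (giving 976).
Indices 9 through 16: 8 terms.

8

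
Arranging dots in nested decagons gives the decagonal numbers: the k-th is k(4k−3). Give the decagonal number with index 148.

The 148th decagonal number is n(4n−3) with n = 148.
148·(4·148 − 3) = 148·589 = 87172.

87172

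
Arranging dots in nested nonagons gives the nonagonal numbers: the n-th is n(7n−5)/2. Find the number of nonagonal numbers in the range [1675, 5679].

The n-th nonagonal number is n(7n−5)/2.
Smallest index with value ≥ 1675: n = 23 (giving 1794).
Largest index with value ≤ 5679: n = 40 (giving 5500).
Indices 23 through 40: 18 terms.

18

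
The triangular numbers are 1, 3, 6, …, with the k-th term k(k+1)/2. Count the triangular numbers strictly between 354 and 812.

The n-th triangular number is n(n+1)/2.
Smallest index with value > 354: n = 27 (giving 378).
Largest index with value < 812: n = 39 (giving 780).
Indices 27 through 39: 13 terms.

13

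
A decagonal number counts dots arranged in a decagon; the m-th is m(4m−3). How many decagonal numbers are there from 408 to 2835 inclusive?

The n-th decagonal number is n(4n−3).
Smallest index with value ≥ 408: n = 11 (giving 451).
Largest index with value ≤ 2835: n = 27 (giving 2835).
Indices 11 through 27: 17 terms.

17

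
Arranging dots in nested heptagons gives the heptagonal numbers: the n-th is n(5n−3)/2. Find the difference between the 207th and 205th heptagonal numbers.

207·(5·207 − 3)/2 = 106812 and 205·(5·205 − 3)/2 = 104755.
Difference: 106812 − 104755 = 2057.

2057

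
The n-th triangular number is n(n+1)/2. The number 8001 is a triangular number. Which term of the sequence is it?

Set n(n+1)/2 = 8001, giving n² + n − 16002 = 0.
So n = (-1 + 253) / 2 = 252/2 = 126.
Check: 126·127/2 = 8001. ✓

126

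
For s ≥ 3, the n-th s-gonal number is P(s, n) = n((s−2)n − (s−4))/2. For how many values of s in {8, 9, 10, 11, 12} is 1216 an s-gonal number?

2

s = 8: P(8, 20) = 1160 and P(8, 21) = 1281; 1216 is not s-gonal.
s = 9: P(9, 19) = 1216. ✓
s = 10: P(10, 17) = 1105 and P(10, 18) = 1242; 1216 is not s-gonal.
s = 11: P(11, 16) = 1096 and P(11, 17) = 1241; 1216 is not s-gonal.
s = 12: P(12, 16) = 1216. ✓
Hits: s ∈ {9, 12} → 2.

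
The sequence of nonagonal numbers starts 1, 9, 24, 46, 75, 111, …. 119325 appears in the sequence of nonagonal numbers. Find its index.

185

Set n(7n−5)/2 = 119325, giving 7n² − 5n − 238650 = 0.
The discriminant is 25 + 56·119325 = 6682225, and √6682225 = 2585.
So n = (5 + 2585) / 14 = 2590/14 = 185.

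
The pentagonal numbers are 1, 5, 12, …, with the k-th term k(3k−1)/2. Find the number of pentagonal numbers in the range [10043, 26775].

The n-th pentagonal number is n(3n−1)/2.
Smallest index with value ≥ 10043: n = 82 (giving 10045).
Largest index with value ≤ 26775: n = 133 (giving 26467).
Indices 82 through 133: 52 terms.

52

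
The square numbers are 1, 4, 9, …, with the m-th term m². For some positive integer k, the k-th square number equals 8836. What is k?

We need n² = 8836, so n = √8836 = 94.
Check: 94² = 8836. ✓

94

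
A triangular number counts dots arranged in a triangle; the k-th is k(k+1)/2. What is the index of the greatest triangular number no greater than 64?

Solve n(n+1)/2 ≤ 64 for integer n.
n = 10 gives 55 ≤ 64, while n = 11 gives 66 > 64; so the answer is index 10.

10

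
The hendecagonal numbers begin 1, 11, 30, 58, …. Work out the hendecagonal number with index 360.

The 360th hendecagonal number is n(9n−7)/2 with n = 360.
360·(9·360 − 7)/2 = 360·3233/2 = 581940.

581940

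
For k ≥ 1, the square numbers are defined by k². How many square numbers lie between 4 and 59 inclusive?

6

The n-th square number is n².
Smallest index with value ≥ 4: n = 2 (giving 4).
Largest index with value ≤ 59: n = 7 (giving 49).
Indices 2 through 7: 6 terms.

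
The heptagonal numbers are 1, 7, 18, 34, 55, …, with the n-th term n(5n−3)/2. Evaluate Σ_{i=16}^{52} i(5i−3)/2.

Σ i(5i−3)/2 = (5Σi² − 3Σi) / 2 over i = 16..52.
Σi = 1378 − 120 = 1258 and Σi² = 48230 − 1240 = 46990.
(5·46990 − 3·1258) / 2 = 231176/2 = 115588.

115588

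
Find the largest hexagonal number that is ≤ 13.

6

Solve n(2n−1) ≤ 13 for integer n.
n = 2 gives 6 ≤ 13, while n = 3 gives 15 > 13; so the answer is 6.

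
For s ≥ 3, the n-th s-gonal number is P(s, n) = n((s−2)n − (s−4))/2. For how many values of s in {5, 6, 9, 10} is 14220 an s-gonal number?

s = 5: P(5, 97) = 14065 and P(5, 98) = 14357; 14220 is not s-gonal.
s = 6: P(6, 84) = 14028 and P(6, 85) = 14365; 14220 is not s-gonal.
s = 9: P(9, 64) = 14176 and P(9, 65) = 14625; 14220 is not s-gonal.
s = 10: P(10, 60) = 14220. ✓
Hits: s ∈ {10} → 1.

1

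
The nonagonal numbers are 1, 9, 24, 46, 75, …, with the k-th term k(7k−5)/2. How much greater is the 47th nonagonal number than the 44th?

47·(7·47 − 5)/2 = 7614 and 44·(7·44 − 5)/2 = 6666.
Difference: 7614 − 6666 = 948.

948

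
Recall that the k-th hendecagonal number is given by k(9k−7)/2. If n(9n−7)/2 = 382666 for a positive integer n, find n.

Set n(9n−7)/2 = 382666, giving 9n² − 7n − 765332 = 0.
The discriminant is 49 + 72·382666 = 27552001, and √27552001 = 5249.
So n = (7 + 5249) / 18 = 5256/18 = 292.

292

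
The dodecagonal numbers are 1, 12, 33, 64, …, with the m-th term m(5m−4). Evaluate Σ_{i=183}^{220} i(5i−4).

7706647

Σ i(5i−4) = 5Σi² − 4Σi over i = 183..220.
Σi = 24310 − 16653 = 7657 and Σi² = 3573570 − 2026115 = 1547455.
5·1547455 − 4·7657 = 7706647.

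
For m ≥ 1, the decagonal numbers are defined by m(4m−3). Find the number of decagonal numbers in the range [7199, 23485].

The n-th decagonal number is n(4n−3).
Smallest index with value ≥ 7199: n = 43 (giving 7267).
Largest index with value ≤ 23485: n = 77 (giving 23485).
Indices 43 through 77: 35 terms.

35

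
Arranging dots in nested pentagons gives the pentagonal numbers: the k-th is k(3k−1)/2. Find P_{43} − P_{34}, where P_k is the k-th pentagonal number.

1035

43·(3·43 − 1)/2 = 2752 and 34·(3·34 − 1)/2 = 1717.
Difference: 2752 − 1717 = 1035.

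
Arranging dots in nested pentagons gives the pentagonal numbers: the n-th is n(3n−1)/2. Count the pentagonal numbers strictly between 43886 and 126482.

119

The n-th pentagonal number is n(3n−1)/2.
Smallest index with value > 43886: n = 172 (giving 44290).
Largest index with value < 126482: n = 290 (giving 126005).
Indices 172 through 290: 119 terms.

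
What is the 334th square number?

334² = 111556.

111556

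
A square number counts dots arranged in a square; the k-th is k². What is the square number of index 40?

40² = 1600.

1600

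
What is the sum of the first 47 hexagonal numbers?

70312

Σ i(2i−1) = 2Σi² − Σi over i = 1..47.
Σi = 1128 and Σi² = 35720.
2·35720 − 1·1128 = 70312.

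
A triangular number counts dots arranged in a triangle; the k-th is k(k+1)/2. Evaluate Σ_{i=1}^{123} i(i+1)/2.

Σ i(i+1)/2 = (Σi² + Σi) / 2 over i = 1..123.
Σi = 7626 and Σi² = 627874.
(1·627874 + 1·7626) / 2 = 635500/2 = 317750.

317750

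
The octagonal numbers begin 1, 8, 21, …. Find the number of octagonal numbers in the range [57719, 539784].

The n-th octagonal number is n(3n−2).
Smallest index with value ≥ 57719: n = 140 (giving 58520).
Largest index with value ≤ 539784: n = 424 (giving 538480).
Indices 140 through 424: 285 terms.

285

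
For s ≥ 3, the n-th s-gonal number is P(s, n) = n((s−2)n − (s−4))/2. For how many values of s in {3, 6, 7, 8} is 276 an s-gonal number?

s = 3: P(3, 23) = 276. ✓
s = 6: P(6, 12) = 276. ✓
s = 7: P(7, 10) = 235 and P(7, 11) = 286; 276 is not s-gonal.
s = 8: P(8, 9) = 225 and P(8, 10) = 280; 276 is not s-gonal.
Hits: s ∈ {3, 6} → 2.

2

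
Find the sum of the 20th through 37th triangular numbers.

Σ i(i+1)/2 = (Σi² + Σi) / 2 over i = 20..37.
Σi = 703 − 190 = 513 and Σi² = 17575 − 2470 = 15105.
(1·15105 + 1·513) / 2 = 15618/2 = 7809.

7809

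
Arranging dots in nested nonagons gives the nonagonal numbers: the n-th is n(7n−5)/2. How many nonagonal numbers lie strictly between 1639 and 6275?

The n-th nonagonal number is n(7n−5)/2.
Smallest index with value > 1639: n = 23 (giving 1794).
Largest index with value < 6275: n = 42 (giving 6069).
Indices 23 through 42: 20 terms.

20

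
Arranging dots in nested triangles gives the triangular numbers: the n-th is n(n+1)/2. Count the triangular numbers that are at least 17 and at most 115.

The n-th triangular number is n(n+1)/2.
Smallest index with value ≥ 17: n = 6 (giving 21).
Largest index with value ≤ 115: n = 14 (giving 105).
Indices 6 through 14: 9 terms.

9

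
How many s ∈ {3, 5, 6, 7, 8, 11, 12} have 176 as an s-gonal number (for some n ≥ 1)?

2

s = 3: P(3, 18) = 171 and P(3, 19) = 190; 176 is not s-gonal.
s = 5: P(5, 11) = 176. ✓
s = 6: P(6, 9) = 153 and P(6, 10) = 190; 176 is not s-gonal.
s = 7: P(7, 8) = 148 and P(7, 9) = 189; 176 is not s-gonal.
s = 8: P(8, 8) = 176. ✓
s = 11: P(11, 6) = 141 and P(11, 7) = 196; 176 is not s-gonal.
s = 12: P(12, 6) = 156 and P(12, 7) = 217; 176 is not s-gonal.
Hits: s ∈ {5, 8} → 2.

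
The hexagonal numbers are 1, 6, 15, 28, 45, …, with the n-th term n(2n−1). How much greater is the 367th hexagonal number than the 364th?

4383

367·(2·367 − 1) = 269011 and 364·(2·364 − 1) = 264628.
Difference: 269011 − 264628 = 4383.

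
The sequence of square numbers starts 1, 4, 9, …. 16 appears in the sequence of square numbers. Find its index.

4

We need n² = 16, so n = √16 = 4.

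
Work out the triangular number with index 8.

36

8·9/2 = 72/2 = 36.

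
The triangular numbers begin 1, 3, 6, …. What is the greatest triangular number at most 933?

Solve n(n+1)/2 ≤ 933 for integer n.
n = 42 gives 903 ≤ 933, while n = 43 gives 946 > 933; so the answer is 903.

903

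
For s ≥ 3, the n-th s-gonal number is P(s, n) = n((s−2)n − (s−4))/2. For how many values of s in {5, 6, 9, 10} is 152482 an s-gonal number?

1

s = 5: P(5, 319) = 152482. ✓
s = 6: P(6, 276) = 152076 and P(6, 277) = 153181; 152482 is not s-gonal.
s = 9: P(9, 209) = 152361 and P(9, 210) = 153825; 152482 is not s-gonal.
s = 10: P(10, 195) = 151515 and P(10, 196) = 153076; 152482 is not s-gonal.
Hits: s ∈ {5} → 1.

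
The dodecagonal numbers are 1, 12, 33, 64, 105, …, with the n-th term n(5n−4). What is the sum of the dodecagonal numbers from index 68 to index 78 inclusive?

290433

Σ i(5i−4) = 5Σi² − 4Σi over i = 68..78.
Σi = 3081 − 2278 = 803 and Σi² = 161239 − 102510 = 58729.
5·58729 − 4·803 = 290433.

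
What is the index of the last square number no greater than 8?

2

Solve n² ≤ 8 for integer n.
n = 2 gives 4 ≤ 8, while n = 3 gives 9 > 8; so the answer is index 2.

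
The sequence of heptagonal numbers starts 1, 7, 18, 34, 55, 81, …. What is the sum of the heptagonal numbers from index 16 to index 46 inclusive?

Σ i(5i−3)/2 = (5Σi² − 3Σi) / 2 over i = 16..46.
Σi = 1081 − 120 = 961 and Σi² = 33511 − 1240 = 32271.
(5·32271 − 3·961) / 2 = 158472/2 = 79236.

79236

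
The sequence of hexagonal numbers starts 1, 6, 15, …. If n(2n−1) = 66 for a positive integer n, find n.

Set n(2n−1) = 66, giving 2n² − n − 66 = 0.
The discriminant is 1 + 8·66 = 529, and √529 = 23.
So n = (1 + 23) / 4 = 24/4 = 6.

6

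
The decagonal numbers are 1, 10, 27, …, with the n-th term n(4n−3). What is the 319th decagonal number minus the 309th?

319·(4·319 − 3) = 406087 and 309·(4·309 − 3) = 380997.
Difference: 406087 − 380997 = 25090.

25090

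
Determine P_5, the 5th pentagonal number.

35

5·(3·5 − 1)/2 = 5·14/2 = 5·7 = 35.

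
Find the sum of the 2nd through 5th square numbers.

54

Σ_{i=2}^{5} i² = 55 − 1 = 54.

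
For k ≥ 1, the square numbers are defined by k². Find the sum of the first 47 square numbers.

35720

Σ_{i=1}^{47} i² = 47·48·95/6 = 35720.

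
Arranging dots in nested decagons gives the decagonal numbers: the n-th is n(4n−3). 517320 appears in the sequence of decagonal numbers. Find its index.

360

Set n(4n−3) = 517320, giving 4n² − 3n − 517320 = 0.
The discriminant is 9 + 16·517320 = 8277129, and √8277129 = 2877.
So n = (3 + 2877) / 8 = 2880/8 = 360.
Check: 360·(4·360 − 3) = 517320. ✓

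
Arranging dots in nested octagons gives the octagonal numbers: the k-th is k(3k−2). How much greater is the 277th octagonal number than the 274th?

277·(3·277 − 2) = 229633 and 274·(3·274 − 2) = 224680.
Difference: 229633 − 224680 = 4953.

4953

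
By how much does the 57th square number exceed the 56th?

113

n² − (n−1)² = 2n − 1, so 57² − 56² = 2·57 − 1 = 113.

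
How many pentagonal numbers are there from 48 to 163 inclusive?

The n-th pentagonal number is n(3n−1)/2.
Smallest index with value ≥ 48: n = 6 (giving 51).
Largest index with value ≤ 163: n = 10 (giving 145).
Indices 6 through 10: 5 terms.

5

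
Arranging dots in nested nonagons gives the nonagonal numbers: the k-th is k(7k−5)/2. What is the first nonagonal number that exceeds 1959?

2125

Solve n(7n−5)/2 > 1959 for integer n.
The largest n with value ≤ 1959 is 24 (since 1956 ≤ 1959 < 2125), so the first above is n = 25, value 2125.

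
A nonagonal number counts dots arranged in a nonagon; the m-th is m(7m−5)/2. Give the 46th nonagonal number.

The 46th nonagonal number is n(7n−5)/2 with n = 46.
46·(7·46 − 5)/2 = 46·317/2 = 7291.

7291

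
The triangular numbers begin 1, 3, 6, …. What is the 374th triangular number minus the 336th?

374·375/2 = 70125 and 336·337/2 = 56616.
Difference: 70125 − 56616 = 13509.

13509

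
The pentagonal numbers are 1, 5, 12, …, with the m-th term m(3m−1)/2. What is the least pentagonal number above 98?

117

Solve n(3n−1)/2 > 98 for integer n.
The largest n with value ≤ 98 is 8 (since 92 ≤ 98 < 117), so the first above is n = 9, value 117.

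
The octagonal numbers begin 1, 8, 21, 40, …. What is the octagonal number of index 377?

The 377th octagonal number is n(3n−2) with n = 377.
377·(3·377 − 2) = 377·1129 = 425633.

425633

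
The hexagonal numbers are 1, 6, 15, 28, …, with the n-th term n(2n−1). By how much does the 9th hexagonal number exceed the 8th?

Consecutive hexagonal numbers differ by 4n − 3: here 4·9 − 3 = 33.

33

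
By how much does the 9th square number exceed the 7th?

32

9² = 81 and 7² = 49.
Difference: 81 − 49 = 32.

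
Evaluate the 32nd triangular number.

528

32·33/2 = 1056/2 = 528.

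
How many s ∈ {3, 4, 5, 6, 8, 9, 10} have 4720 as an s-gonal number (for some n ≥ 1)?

1

s = 3: P(3, 96) = 4656 and P(3, 97) = 4753; 4720 is not s-gonal.
s = 4: P(4, 68) = 4624 and P(4, 69) = 4761; 4720 is not s-gonal.
s = 5: P(5, 56) = 4676 and P(5, 57) = 4845; 4720 is not s-gonal.
s = 6: P(6, 48) = 4560 and P(6, 49) = 4753; 4720 is not s-gonal.
s = 8: P(8, 40) = 4720. ✓
s = 9: P(9, 37) = 4699 and P(9, 38) = 4959; 4720 is not s-gonal.
s = 10: P(10, 34) = 4522 and P(10, 35) = 4795; 4720 is not s-gonal.
Hits: s ∈ {8} → 1.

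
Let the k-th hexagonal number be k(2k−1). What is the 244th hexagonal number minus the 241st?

2907

244·(2·244 − 1) = 118828 and 241·(2·241 − 1) = 115921.
Difference: 118828 − 115921 = 2907.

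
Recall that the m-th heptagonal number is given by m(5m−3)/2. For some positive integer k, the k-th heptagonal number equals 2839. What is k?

34

Set n(5n−3)/2 = 2839, giving 5n² − 3n − 5678 = 0.
The discriminant is 9 + 40·2839 = 113569, and √113569 = 337.
So n = (3 + 337) / 10 = 340/10 = 34.
Check: 34·(5·34 − 3)/2 = 2839. ✓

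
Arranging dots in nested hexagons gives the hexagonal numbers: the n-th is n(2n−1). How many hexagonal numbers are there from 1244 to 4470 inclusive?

22

The n-th hexagonal number is n(2n−1).
Smallest index with value ≥ 1244: n = 26 (giving 1326).
Largest index with value ≤ 4470: n = 47 (giving 4371).
Indices 26 through 47: 22 terms.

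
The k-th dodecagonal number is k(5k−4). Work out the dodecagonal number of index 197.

The 197th dodecagonal number is n(5n−4) with n = 197.
197·(5·197 − 4) = 197·981 = 193257.

193257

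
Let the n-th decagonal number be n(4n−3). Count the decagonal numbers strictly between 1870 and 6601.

The n-th decagonal number is n(4n−3).
Smallest index with value > 1870: n = 23 (giving 2047).
Largest index with value < 6601: n = 40 (giving 6280).
Indices 23 through 40: 18 terms.

18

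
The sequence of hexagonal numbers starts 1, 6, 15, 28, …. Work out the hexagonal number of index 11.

231

The 11th hexagonal number is n(2n−1) with n = 11.
11·(2·11 − 1) = 11·21 = 231.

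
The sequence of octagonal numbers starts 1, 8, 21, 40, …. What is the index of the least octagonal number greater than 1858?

Solve n(3n−2) > 1858 for integer n.
The largest n with value ≤ 1858 is 25 (since 1825 ≤ 1858 < 1976), so the first above is n = 26, value 1976.

26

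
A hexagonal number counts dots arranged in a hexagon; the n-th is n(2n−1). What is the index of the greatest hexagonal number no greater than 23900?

Solve n(2n−1) ≤ 23900 for integer n.
n = 109 gives 23653 ≤ 23900, while n = 110 gives 24090 > 23900; so the answer is index 109.

109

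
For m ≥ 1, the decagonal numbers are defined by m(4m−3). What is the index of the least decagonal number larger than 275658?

Solve n(4n−3) > 275658 for integer n.
The largest n with value ≤ 275658 is 262 (since 273790 ≤ 275658 < 275887), so the first above is n = 263, value 275887.

263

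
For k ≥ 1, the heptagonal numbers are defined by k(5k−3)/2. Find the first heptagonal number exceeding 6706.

Solve n(5n−3)/2 > 6706 for integer n.
The largest n with value ≤ 6706 is 52 (since 6682 ≤ 6706 < 6943), so the first above is n = 53, value 6943.

6943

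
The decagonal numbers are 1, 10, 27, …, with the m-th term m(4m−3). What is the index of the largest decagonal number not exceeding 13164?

Solve n(4n−3) ≤ 13164 for integer n.
n = 57 gives 12825 ≤ 13164, while n = 58 gives 13282 > 13164; so the answer is index 57.

57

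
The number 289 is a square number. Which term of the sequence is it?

17

We need n² = 289, so n = √289 = 17.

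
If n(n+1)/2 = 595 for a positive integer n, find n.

34

Set n(n+1)/2 = 595, giving n² + n − 1190 = 0.
So n = (-1 + 69) / 2 = 68/2 = 34.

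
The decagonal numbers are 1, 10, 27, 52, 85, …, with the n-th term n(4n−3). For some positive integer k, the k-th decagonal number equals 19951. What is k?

Set n(4n−3) = 19951, giving 4n² − 3n − 19951 = 0.
So n = (3 + 565) / 8 = 568/8 = 71.

71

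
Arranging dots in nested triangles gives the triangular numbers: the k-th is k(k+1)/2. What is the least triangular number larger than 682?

Solve n(n+1)/2 > 682 for integer n.
The largest n with value ≤ 682 is 36 (since 666 ≤ 682 < 703), so the first above is n = 37, value 703.

703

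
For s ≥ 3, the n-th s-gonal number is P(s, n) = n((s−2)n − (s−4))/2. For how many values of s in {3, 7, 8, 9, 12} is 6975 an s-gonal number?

1

s = 3: P(3, 117) = 6903 and P(3, 118) = 7021; 6975 is not s-gonal.
s = 7: P(7, 53) = 6943 and P(7, 54) = 7209; 6975 is not s-gonal.
s = 8: P(8, 48) = 6816 and P(8, 49) = 7105; 6975 is not s-gonal.
s = 9: P(9, 45) = 6975. ✓
s = 12: P(12, 37) = 6697 and P(12, 38) = 7068; 6975 is not s-gonal.
Hits: s ∈ {9} → 1.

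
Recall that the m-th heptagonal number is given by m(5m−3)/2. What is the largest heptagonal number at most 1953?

Solve n(5n−3)/2 ≤ 1953 for integer n.
n = 28 gives 1918 ≤ 1953, while n = 29 gives 2059 > 1953; so the answer is 1918.

1918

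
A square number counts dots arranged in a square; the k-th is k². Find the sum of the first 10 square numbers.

385

Σ_{i=1}^{10} i² = 10·11·21/6 = 385.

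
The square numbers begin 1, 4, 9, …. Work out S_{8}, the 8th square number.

64

The 8th square number is n² with n = 8.
8² = 64.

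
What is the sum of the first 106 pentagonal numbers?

601126

Σ i(3i−1)/2 = (3Σi² − Σi) / 2 over i = 1..106.
Σi = 5671 and Σi² = 402641.
(3·402641 − 1·5671) / 2 = 1202252/2 = 601126.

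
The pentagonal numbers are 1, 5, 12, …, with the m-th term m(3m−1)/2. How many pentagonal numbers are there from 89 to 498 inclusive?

11

The n-th pentagonal number is n(3n−1)/2.
Smallest index with value ≥ 89: n = 8 (giving 92).
Largest index with value ≤ 498: n = 18 (giving 477).
Indices 8 through 18: 11 terms.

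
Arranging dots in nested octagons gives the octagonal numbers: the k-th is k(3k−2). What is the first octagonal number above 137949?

Solve n(3n−2) > 137949 for integer n.
The largest n with value ≤ 137949 is 214 (since 136960 ≤ 137949 < 138245), so the first above is n = 215, value 138245.

138245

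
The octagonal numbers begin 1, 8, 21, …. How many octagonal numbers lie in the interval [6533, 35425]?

The n-th octagonal number is n(3n−2).
Smallest index with value ≥ 6533: n = 47 (giving 6533).
Largest index with value ≤ 35425: n = 109 (giving 35425).
Indices 47 through 109: 63 terms.

63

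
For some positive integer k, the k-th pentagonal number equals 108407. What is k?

269

Set n(3n−1)/2 = 108407, giving 3n² − n − 216814 = 0.
The discriminant is 1 + 24·108407 = 2601769, and √2601769 = 1613.
So n = (1 + 1613) / 6 = 1614/6 = 269.
Check: 269·(3·269 − 1)/2 = 108407. ✓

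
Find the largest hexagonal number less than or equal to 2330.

2278

Solve n(2n−1) ≤ 2330 for integer n.
n = 34 gives 2278 ≤ 2330, while n = 35 gives 2415 > 2330; so the answer is 2278.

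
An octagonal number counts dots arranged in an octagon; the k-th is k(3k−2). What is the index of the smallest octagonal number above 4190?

38

Solve n(3n−2) > 4190 for integer n.
The largest n with value ≤ 4190 is 37 (since 4033 ≤ 4190 < 4256), so the first above is n = 38, value 4256.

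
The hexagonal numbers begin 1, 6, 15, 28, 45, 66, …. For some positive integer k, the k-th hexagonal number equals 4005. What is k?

45

Set n(2n−1) = 4005, giving 2n² − n − 4005 = 0.
The discriminant is 1 + 8·4005 = 32041, and √32041 = 179.
So n = (1 + 179) / 4 = 180/4 = 45.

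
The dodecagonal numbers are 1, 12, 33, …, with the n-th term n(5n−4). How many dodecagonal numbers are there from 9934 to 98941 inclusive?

97

The n-th dodecagonal number is n(5n−4).
Smallest index with value ≥ 9934: n = 45 (giving 9945).
Largest index with value ≤ 98941: n = 141 (giving 98841).
Indices 45 through 141: 97 terms.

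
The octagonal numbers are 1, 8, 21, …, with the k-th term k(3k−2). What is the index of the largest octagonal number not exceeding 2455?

28

Solve n(3n−2) ≤ 2455 for integer n.
n = 28 gives 2296 ≤ 2455, while n = 29 gives 2465 > 2455; so the answer is index 28.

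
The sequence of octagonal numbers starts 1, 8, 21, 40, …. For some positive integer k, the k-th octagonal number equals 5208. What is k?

Set n(3n−2) = 5208, giving 3n² − 2n − 5208 = 0.
The discriminant is 4 + 12·5208 = 62500, and √62500 = 250.
So n = (2 + 250) / 6 = 252/6 = 42.
Check: 42·(3·42 − 2) = 5208. ✓

42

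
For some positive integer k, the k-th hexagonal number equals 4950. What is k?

50

Set n(2n−1) = 4950, giving 2n² − n − 4950 = 0.
The discriminant is 1 + 8·4950 = 39601, and √39601 = 199.
So n = (1 + 199) / 4 = 200/4 = 50.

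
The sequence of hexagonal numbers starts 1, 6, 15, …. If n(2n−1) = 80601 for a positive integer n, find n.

201

Set n(2n−1) = 80601, giving 2n² − n − 80601 = 0.
The discriminant is 1 + 8·80601 = 644809, and √644809 = 803.
So n = (1 + 803) / 4 = 804/4 = 201.
Check: 201·(2·201 − 1) = 80601. ✓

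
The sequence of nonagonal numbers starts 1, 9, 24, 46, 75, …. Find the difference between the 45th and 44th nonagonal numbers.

309

Consecutive nonagonal numbers differ by 7n − 6: here 7·45 − 6 = 309.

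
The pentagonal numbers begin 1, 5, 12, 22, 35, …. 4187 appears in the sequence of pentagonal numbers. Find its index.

53

Set n(3n−1)/2 = 4187, giving 3n² − n − 8374 = 0.
The discriminant is 1 + 24·4187 = 100489, and √100489 = 317.
So n = (1 + 317) / 6 = 318/6 = 53.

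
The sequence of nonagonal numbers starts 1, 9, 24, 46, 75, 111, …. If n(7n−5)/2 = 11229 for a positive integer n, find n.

Set n(7n−5)/2 = 11229, giving 7n² − 5n − 22458 = 0.
The discriminant is 25 + 56·11229 = 628849, and √628849 = 793.
So n = (5 + 793) / 14 = 798/14 = 57.

57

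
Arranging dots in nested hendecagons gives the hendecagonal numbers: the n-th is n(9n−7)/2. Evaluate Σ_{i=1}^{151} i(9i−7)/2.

5175676

Σ i(9i−7)/2 = (9Σi² − 7Σi) / 2 over i = 1..151.
Σi = 11476 and Σi² = 1159076.
(9·1159076 − 7·11476) / 2 = 10351352/2 = 5175676.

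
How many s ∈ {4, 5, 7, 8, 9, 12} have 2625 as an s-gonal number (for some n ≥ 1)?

s = 4: P(4, 51) = 2601 and P(4, 52) = 2704; 2625 is not s-gonal.
s = 5: P(5, 42) = 2625. ✓
s = 7: P(7, 32) = 2512 and P(7, 33) = 2673; 2625 is not s-gonal.
s = 8: P(8, 29) = 2465 and P(8, 30) = 2640; 2625 is not s-gonal.
s = 9: P(9, 27) = 2484 and P(9, 28) = 2674; 2625 is not s-gonal.
s = 12: P(12, 23) = 2553 and P(12, 24) = 2784; 2625 is not s-gonal.
Hits: s ∈ {5} → 1.

1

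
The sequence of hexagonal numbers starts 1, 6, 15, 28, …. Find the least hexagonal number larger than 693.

Solve n(2n−1) > 693 for integer n.
The largest n with value ≤ 693 is 18 (since 630 ≤ 693 < 703), so the first above is n = 19, value 703.

703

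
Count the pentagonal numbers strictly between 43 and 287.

8

The n-th pentagonal number is n(3n−1)/2.
Smallest index with value > 43: n = 6 (giving 51).
Largest index with value < 287: n = 13 (giving 247).
Indices 6 through 13: 8 terms.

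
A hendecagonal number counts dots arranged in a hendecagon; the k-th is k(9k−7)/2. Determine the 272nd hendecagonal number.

331976

The 272nd hendecagonal number is n(9n−7)/2 with n = 272.
272·(9·272 − 7)/2 = 272·2441/2 = 331976.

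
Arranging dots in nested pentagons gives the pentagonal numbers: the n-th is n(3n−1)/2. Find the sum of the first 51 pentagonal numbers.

67626

Σ i(3i−1)/2 = (3Σi² − Σi) / 2 over i = 1..51.
Σi = 1326 and Σi² = 45526.
(3·45526 − 1·1326) / 2 = 135252/2 = 67626.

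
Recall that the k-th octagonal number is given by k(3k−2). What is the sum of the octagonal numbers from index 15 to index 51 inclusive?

Σ i(3i−2) = 3Σi² − 2Σi over i = 15..51.
Σi = 1326 − 105 = 1221 and Σi² = 45526 − 1015 = 44511.
3·44511 − 2·1221 = 131091.

131091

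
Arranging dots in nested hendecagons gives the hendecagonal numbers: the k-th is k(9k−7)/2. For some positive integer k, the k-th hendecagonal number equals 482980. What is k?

328

Set n(9n−7)/2 = 482980, giving 9n² − 7n − 965960 = 0.
The discriminant is 49 + 72·482980 = 34774609, and √34774609 = 5897.
So n = (7 + 5897) / 18 = 5904/18 = 328.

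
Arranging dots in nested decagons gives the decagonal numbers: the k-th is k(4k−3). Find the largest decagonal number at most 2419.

2232

Solve n(4n−3) ≤ 2419 for integer n.
n = 24 gives 2232 ≤ 2419, while n = 25 gives 2425 > 2419; so the answer is 2232.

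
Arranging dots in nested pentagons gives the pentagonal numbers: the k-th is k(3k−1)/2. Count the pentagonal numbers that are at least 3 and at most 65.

The n-th pentagonal number is n(3n−1)/2.
Smallest index with value ≥ 3: n = 2 (giving 5).
Largest index with value ≤ 65: n = 6 (giving 51).
Indices 2 through 6: 5 terms.

5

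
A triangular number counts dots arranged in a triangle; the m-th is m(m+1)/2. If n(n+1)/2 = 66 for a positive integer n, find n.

Set n(n+1)/2 = 66, giving n² + n − 132 = 0.
The discriminant is 1 + 8·66 = 529, and √529 = 23.
So n = (-1 + 23) / 2 = 22/2 = 11.

11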